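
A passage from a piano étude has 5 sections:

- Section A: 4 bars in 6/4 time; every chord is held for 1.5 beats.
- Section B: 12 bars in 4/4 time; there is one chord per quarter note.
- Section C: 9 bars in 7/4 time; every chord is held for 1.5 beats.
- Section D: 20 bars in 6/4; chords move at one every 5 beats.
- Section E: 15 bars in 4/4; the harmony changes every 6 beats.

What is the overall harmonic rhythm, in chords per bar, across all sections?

7/3 chords per bar

A: 4 × 6 = 24 beats ÷ 1.5 = 16 chords.
B: 12 × 4 = 48 beats ÷ 1 = 48 chords.
C: 9 × 7 = 63 beats ÷ 1.5 = 42 chords.
D: 20 × 6 = 120 beats ÷ 5 = 24 chords.
E: 15 × 4 = 60 beats ÷ 6 = 10 chords.
Overall: 140 chords over 60 bars → 140/60 = 7/3 chords per bar.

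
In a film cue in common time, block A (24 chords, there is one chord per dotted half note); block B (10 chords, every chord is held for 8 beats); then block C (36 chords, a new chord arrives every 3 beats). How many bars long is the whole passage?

65 bars

A: 24 × 3 = 72 beats = 18 bars.
B: 10 × 8 = 80 beats = 20 bars.
C: 36 × 3 = 108 beats = 27 bars.
Total: 18 + 20 + 27 = 65 bars.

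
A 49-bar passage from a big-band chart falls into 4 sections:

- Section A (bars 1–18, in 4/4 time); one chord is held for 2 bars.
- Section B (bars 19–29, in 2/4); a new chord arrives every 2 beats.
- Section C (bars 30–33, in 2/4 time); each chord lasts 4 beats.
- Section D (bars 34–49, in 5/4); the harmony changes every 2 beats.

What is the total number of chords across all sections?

A: 18 bars × 4 beats = 72 beats; 8 beats/chord → 9 chords.
B: 11 bars × 2 beats = 22 beats; 2 beats/chord → 11 chords.
C: 4 bars × 2 beats = 8 beats; 4 beats/chord → 2 chords.
D: 16 bars × 5 beats = 80 beats; 2 beats/chord → 40 chords.
Total: 9 + 11 + 2 + 40 = 62.

62 chords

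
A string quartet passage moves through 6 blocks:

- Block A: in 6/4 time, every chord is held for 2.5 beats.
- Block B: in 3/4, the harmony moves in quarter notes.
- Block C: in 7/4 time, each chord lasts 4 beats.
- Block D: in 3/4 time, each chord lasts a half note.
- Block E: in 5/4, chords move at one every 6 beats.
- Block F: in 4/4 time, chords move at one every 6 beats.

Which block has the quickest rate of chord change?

A: each chord is 2.5 beats in 6/4, so 2.4 per bar.
B: each chord is 1 beat in 3/4, so 3 per bar.
C: each chord is 4 beats in 7/4, so 1.75 per bar.
D: each chord is 2 beats in 3/4, so 1.5 per bar.
E: each chord is 6 beats in 5/4, so 5/6 per bar.
F: each chord is 6 beats in 4/4, so 2/3 per bar.
Fastest is B at 3 chords/bar.

Block B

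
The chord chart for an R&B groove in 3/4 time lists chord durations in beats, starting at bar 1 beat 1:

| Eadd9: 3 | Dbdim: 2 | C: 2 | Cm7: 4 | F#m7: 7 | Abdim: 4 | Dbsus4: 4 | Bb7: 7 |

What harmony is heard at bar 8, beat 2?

Beat 2 of bar 8 is beat (8−1)×3 + 2 = 23 overall.
Running totals: Eadd9 ends at 3, Dbdim ends at 5, C ends at 7, Cm7 ends at 11, F#m7 ends at 18, Abdim ends at 22, Dbsus4 ends at 26.
Beat 23 falls within Dbsus4.

Dbsus4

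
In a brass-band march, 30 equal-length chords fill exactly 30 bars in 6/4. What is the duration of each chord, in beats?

30 bars × 6 beats/bar = 180 beats total.
180 beats ÷ 30 chords = 6 beats per chord.

6 beats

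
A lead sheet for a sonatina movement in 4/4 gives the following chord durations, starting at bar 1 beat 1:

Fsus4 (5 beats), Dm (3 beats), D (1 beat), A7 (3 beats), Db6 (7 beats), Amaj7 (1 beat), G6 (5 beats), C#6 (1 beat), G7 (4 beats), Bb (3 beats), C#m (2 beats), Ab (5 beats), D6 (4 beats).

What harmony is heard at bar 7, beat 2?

Beat 2 of bar 7 is beat (7−1)×4 + 2 = 26 overall.
Running totals: Fsus4 ends at 5, Dm ends at 8, D ends at 9, A7 ends at 12, Db6 ends at 19, Amaj7 ends at 20, G6 ends at 25, C#6 ends at 26.
Beat 26 falls within C#6.

C#6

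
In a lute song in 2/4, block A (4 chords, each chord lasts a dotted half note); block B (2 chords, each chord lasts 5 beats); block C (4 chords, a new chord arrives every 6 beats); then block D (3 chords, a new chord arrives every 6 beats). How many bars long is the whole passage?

32 bars

A: 4 × 3 = 12 beats = 6 bars.
B: 2 × 5 = 10 beats = 5 bars.
C: 4 × 6 = 24 beats = 12 bars.
D: 3 × 6 = 18 beats = 9 bars.
Total: 6 + 5 + 12 + 9 = 32 bars.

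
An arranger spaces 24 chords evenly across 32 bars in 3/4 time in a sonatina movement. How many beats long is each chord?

4 beats

32 bars × 3 beats/bar = 96 beats total.
96 beats ÷ 24 chords = 4 beats per chord.
(That is a whole note.)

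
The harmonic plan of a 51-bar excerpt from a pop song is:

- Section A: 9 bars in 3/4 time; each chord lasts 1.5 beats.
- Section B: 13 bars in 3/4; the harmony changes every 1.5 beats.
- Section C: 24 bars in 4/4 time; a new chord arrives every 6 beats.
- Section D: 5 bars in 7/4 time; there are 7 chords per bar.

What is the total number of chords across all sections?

95 chords

A has 27 beats and chords last 1.5 each, so 18 chords.
B has 39 beats and chords last 1.5 each, so 26 chords.
C has 96 beats and chords last 6 each, so 16 chords.
D has 35 beats and chords last 1 each, so 35 chords.
Total: 18 + 26 + 16 + 35 = 95.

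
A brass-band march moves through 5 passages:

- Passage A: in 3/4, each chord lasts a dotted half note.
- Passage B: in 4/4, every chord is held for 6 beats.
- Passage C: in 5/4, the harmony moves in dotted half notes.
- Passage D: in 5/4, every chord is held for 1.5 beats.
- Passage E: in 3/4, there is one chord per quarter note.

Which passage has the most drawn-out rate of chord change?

Passage B

A: 3 beats/bar ÷ 3 beats/chord = 1 chord/bar.
B: 4 beats/bar ÷ 6 beats/chord = 2/3 chords/bar.
C: 5 beats/bar ÷ 3 beats/chord = 5/3 chords/bar.
D: 5 beats/bar ÷ 1.5 beats/chord = 10/3 chords/bar.
E: 3 beats/bar ÷ 1 beat/chord = 3 chords/bar.
Slowest is B at 2/3 chords/bar.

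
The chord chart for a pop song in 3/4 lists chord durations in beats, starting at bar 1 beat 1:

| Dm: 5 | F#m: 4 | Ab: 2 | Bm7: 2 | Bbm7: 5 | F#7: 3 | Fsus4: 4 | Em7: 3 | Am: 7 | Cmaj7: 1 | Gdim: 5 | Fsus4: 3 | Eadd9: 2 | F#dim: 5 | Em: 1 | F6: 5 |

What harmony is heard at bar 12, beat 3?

Cmaj7

Beat 3 of bar 12 is beat (12−1)×3 + 3 = 36 overall.
Running totals: Dm ends at 5, F#m ends at 9, Ab ends at 11, Bm7 ends at 13, Bbm7 ends at 18, F#7 ends at 21, Fsus4 ends at 25, Em7 ends at 28, Am ends at 35, Cmaj7 ends at 36.
Beat 36 falls within Cmaj7.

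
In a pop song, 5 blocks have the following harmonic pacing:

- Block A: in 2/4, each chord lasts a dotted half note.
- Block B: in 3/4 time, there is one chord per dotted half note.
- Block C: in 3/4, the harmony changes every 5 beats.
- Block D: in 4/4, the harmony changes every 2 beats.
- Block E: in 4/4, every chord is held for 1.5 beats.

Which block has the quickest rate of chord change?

Block E

A: each chord is 3 beats in 2/4, so 2/3 per bar.
B: each chord is 3 beats in 3/4, so 1 per bar.
C: each chord is 5 beats in 3/4, so 0.6 per bar.
D: each chord is 2 beats in 4/4, so 2 per bar.
E: each chord is 1.5 beats in 4/4, so 8/3 per bar.
Fastest is E at 8/3 chords/bar.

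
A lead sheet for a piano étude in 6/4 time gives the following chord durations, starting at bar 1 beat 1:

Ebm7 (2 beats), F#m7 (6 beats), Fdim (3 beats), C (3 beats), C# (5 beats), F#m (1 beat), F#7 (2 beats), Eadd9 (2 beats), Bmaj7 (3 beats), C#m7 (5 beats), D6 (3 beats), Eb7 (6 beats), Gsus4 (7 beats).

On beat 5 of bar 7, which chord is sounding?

Beat 5 of bar 7 is beat (7−1)×6 + 5 = 41 overall.
Running totals: Ebm7 ends at 2, F#m7 ends at 8, Fdim ends at 11, C ends at 14, C# ends at 19, F#m ends at 20, F#7 ends at 22, Eadd9 ends at 24, Bmaj7 ends at 27, C#m7 ends at 32, D6 ends at 35, Eb7 ends at 41.
Beat 41 falls within Eb7.

Eb7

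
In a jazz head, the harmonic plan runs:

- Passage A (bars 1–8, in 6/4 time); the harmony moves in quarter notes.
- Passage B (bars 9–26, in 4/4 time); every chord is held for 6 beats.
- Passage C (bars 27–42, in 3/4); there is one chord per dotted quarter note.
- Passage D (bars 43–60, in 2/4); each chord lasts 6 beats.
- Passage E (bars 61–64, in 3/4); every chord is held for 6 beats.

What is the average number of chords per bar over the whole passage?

A: 8 × 6 = 48 beats ÷ 1 = 48 chords.
B: 18 × 4 = 72 beats ÷ 6 = 12 chords.
C: 16 × 3 = 48 beats ÷ 1.5 = 32 chords.
D: 18 × 2 = 36 beats ÷ 6 = 6 chords.
E: 4 × 3 = 12 beats ÷ 6 = 2 chords.
Overall: 100 chords over 64 bars → 100/64 = 25/16 chords per bar.

25/16 chords per bar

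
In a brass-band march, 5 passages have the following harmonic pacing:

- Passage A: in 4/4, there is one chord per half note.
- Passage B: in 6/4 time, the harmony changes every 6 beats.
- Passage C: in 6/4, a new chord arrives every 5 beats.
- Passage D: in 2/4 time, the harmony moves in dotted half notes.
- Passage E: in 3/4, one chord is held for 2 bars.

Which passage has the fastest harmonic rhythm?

A: 4 beats/bar ÷ 2 beats/chord = 2 chords/bar.
B: 6 beats/bar ÷ 6 beats/chord = 1 chord/bar.
C: 6 beats/bar ÷ 5 beats/chord = 1.2 chords/bar.
D: 2 beats/bar ÷ 3 beats/chord = 2/3 chords/bar.
E: 3 beats/bar ÷ 6 beats/chord = 0.5 chords/bar.
Fastest is A at 2 chords/bar.

Passage A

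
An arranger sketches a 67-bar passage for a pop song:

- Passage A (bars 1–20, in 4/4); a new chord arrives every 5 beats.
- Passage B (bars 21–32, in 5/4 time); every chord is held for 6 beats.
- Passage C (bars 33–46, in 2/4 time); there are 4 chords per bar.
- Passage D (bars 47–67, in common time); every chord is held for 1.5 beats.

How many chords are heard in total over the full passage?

138 chords

A: 20 bars × 4 beats = 80 beats; 5 beats/chord → 16 chords.
B: 12 bars × 5 beats = 60 beats; 6 beats/chord → 10 chords.
C: 14 bars × 2 beats = 28 beats; 0.5 beats/chord → 56 chords.
D: 21 bars × 4 beats = 84 beats; 1.5 beats/chord → 56 chords.
Total: 16 + 10 + 56 + 56 = 138.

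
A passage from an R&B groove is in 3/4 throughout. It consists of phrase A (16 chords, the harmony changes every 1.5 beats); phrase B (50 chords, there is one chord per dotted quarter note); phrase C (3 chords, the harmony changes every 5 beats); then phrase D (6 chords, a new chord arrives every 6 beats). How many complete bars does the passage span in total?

50 bars

A: 16 × 1.5 = 24 beats = 8 bars.
B: 50 × 1.5 = 75 beats = 25 bars.
C: 3 × 5 = 15 beats = 5 bars.
D: 6 × 6 = 36 beats = 12 bars.
Total: 8 + 25 + 5 + 12 = 50 bars.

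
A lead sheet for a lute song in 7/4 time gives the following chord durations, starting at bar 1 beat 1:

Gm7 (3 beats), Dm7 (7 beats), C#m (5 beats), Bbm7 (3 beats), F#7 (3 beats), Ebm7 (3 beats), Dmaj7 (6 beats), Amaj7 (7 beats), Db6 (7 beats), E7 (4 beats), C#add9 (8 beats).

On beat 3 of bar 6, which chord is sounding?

Db6

Beat 3 of bar 6 is beat (6−1)×7 + 3 = 38 overall.
Running totals: Gm7 ends at 3, Dm7 ends at 10, C#m ends at 15, Bbm7 ends at 18, F#7 ends at 21, Ebm7 ends at 24, Dmaj7 ends at 30, Amaj7 ends at 37, Db6 ends at 44.
Beat 38 falls within Db6.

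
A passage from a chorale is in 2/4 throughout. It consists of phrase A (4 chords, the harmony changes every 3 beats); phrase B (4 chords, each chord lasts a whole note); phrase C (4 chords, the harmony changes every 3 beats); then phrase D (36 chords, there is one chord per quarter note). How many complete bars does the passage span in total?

A: 4 × 3 = 12 beats = 6 bars.
B: 4 × 4 = 16 beats = 8 bars.
C: 4 × 3 = 12 beats = 6 bars.
D: 36 × 1 = 36 beats = 18 bars.
Total: 6 + 8 + 6 + 18 = 38 bars.

38 bars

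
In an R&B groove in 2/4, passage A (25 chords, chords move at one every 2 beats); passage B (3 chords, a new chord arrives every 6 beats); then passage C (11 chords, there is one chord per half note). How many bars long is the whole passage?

45 bars

A: 25 × 2 = 50 beats = 25 bars.
B: 3 × 6 = 18 beats = 9 bars.
C: 11 × 2 = 22 beats = 11 bars.
Total: 25 + 9 + 11 = 45 bars.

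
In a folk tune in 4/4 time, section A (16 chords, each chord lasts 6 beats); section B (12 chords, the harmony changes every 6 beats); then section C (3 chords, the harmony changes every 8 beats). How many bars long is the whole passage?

48 bars

A: 16 × 6 = 96 beats = 24 bars.
B: 12 × 6 = 72 beats = 18 bars.
C: 3 × 8 = 24 beats = 6 bars.
Total: 24 + 18 + 6 = 48 bars.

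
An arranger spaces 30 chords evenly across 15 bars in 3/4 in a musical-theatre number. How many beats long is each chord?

1.5 beats

15 bars × 3 beats/bar = 45 beats total.
45 beats ÷ 30 chords = 1.5 beats per chord.
(That is a dotted quarter note.)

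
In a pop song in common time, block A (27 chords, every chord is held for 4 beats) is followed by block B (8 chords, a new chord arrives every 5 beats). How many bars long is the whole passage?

37 bars

A: 27 × 4 = 108 beats = 27 bars.
B: 8 × 5 = 40 beats = 10 bars.
Total: 27 + 10 = 37 bars.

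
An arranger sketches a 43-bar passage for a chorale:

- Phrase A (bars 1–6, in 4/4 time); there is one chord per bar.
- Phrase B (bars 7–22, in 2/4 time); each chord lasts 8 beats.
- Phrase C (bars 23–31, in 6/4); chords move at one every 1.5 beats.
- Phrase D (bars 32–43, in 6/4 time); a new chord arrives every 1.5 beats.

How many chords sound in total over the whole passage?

94 chords

A has 24 beats and chords last 4 each, so 6 chords.
B has 32 beats and chords last 8 each, so 4 chords.
C has 54 beats and chords last 1.5 each, so 36 chords.
D has 72 beats and chords last 1.5 each, so 48 chords.
Total: 6 + 4 + 36 + 48 = 94.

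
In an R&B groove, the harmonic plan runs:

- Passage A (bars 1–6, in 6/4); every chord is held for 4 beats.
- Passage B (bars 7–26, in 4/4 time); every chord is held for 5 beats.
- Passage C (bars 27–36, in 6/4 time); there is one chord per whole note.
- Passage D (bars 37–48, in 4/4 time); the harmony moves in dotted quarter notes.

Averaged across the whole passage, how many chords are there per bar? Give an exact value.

A: 6 bars of 6 beats is 36 beats; at 4 beats each that's 9 chords.
B: 20 bars of 4 beats is 80 beats; at 5 beats each that's 16 chords.
C: 10 bars of 6 beats is 60 beats; at 4 beats each that's 15 chords.
D: 12 bars of 4 beats is 48 beats; at 1.5 beats each that's 32 chords.
Overall: 72 chords over 48 bars → 72/48 = 1.5 chords per bar.

1.5 chords per bar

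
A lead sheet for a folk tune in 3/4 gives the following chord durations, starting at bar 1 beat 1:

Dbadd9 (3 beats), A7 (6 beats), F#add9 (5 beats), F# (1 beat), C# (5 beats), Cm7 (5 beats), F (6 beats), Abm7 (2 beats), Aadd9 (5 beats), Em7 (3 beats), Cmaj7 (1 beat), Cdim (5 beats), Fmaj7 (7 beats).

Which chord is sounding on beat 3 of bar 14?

Cmaj7

Beat 3 of bar 14 is beat (14−1)×3 + 3 = 42 overall.
Running totals: Dbadd9 ends at 3, A7 ends at 9, F#add9 ends at 14, F# ends at 15, C# ends at 20, Cm7 ends at 25, F ends at 31, Abm7 ends at 33, Aadd9 ends at 38, Em7 ends at 41, Cmaj7 ends at 42.
Beat 42 falls within Cmaj7.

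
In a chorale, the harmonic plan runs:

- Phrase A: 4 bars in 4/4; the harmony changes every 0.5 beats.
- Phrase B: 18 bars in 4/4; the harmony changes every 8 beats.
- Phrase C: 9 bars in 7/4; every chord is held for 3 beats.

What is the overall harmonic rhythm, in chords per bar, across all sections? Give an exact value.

A: 4 × 4 = 16 beats ÷ 0.5 = 32 chords.
B: 18 × 4 = 72 beats ÷ 8 = 9 chords.
C: 9 × 7 = 63 beats ÷ 3 = 21 chords.
Overall: 62 chords over 31 bars → 62/31 = 2 chords per bar.

2 chords per bar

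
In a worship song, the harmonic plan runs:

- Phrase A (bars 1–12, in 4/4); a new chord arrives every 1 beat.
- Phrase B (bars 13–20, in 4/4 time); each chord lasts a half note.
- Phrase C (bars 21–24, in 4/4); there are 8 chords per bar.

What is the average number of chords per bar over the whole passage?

A: 12 bars of 4 beats is 48 beats; at 1 beat each that's 48 chords.
B: 8 bars of 4 beats is 32 beats; at 2 beats each that's 16 chords.
C: 4 bars of 4 beats is 16 beats; at 0.5 beats each that's 32 chords.
Overall: 96 chords over 24 bars → 96/24 = 4 chords per bar.

4 chords per bar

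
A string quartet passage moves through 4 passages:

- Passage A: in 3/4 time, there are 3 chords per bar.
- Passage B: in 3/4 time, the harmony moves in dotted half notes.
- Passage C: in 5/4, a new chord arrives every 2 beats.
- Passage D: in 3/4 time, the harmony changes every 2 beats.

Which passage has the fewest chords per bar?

A: 3/1 = 3 chords/bar.
B: 3/3 = 1 chord/bar.
C: 5/2 = 2.5 chords/bar.
D: 3/2 = 1.5 chords/bar.
Slowest is B at 1 chords/bar.

Passage B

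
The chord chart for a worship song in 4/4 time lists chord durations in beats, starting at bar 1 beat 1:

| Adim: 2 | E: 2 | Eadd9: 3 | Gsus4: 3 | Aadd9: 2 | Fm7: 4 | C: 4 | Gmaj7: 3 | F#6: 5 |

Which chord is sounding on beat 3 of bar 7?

F#6

Beat 3 of bar 7 is beat (7−1)×4 + 3 = 27 overall.
Running totals: Adim ends at 2, E ends at 4, Eadd9 ends at 7, Gsus4 ends at 10, Aadd9 ends at 12, Fm7 ends at 16, C ends at 20, Gmaj7 ends at 23, F#6 ends at 28.
Beat 27 falls within F#6.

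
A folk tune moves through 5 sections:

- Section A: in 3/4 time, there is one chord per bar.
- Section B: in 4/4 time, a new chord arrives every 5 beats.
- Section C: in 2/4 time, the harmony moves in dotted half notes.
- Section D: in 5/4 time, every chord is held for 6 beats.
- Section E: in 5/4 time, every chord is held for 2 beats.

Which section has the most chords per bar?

Section E

A: each chord is 3 beats in 3/4, so 1 per bar.
B: each chord is 5 beats in 4/4, so 0.8 per bar.
C: each chord is 3 beats in 2/4, so 2/3 per bar.
D: each chord is 6 beats in 5/4, so 5/6 per bar.
E: each chord is 2 beats in 5/4, so 2.5 per bar.
Fastest is E at 2.5 chords/bar.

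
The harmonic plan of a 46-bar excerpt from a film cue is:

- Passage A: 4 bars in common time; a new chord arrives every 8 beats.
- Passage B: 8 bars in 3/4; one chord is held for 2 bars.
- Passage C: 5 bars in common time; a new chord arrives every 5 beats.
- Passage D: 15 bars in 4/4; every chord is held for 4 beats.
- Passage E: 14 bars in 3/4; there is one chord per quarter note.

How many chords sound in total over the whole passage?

A: 4·4 = 16 beats, 16/8 = 2 chords.
B: 8·3 = 24 beats, 24/6 = 4 chords.
C: 5·4 = 20 beats, 20/5 = 4 chords.
D: 15·4 = 60 beats, 60/4 = 15 chords.
E: 14·3 = 42 beats, 42/1 = 42 chords.
Total: 2 + 4 + 4 + 15 + 42 = 67.

67 chords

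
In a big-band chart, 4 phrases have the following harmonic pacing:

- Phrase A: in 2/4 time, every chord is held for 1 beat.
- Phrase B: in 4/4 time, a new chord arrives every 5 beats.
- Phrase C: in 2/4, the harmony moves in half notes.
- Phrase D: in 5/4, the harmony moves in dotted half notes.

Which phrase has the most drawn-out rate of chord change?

Phrase B

A: 2 beats/bar ÷ 1 beat/chord = 2 chords/bar.
B: 4 beats/bar ÷ 5 beats/chord = 0.8 chords/bar.
C: 2 beats/bar ÷ 2 beats/chord = 1 chord/bar.
D: 5 beats/bar ÷ 3 beats/chord = 5/3 chords/bar.
Slowest is B at 0.8 chords/bar.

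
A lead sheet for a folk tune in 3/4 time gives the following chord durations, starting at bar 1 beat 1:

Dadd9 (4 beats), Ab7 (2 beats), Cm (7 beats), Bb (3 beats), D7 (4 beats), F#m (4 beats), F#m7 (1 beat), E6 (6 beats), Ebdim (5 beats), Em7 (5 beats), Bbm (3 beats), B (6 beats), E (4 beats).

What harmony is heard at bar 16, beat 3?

Beat 3 of bar 16 is beat (16−1)×3 + 3 = 48 overall.
Running totals: Dadd9 ends at 4, Ab7 ends at 6, Cm ends at 13, Bb ends at 16, D7 ends at 20, F#m ends at 24, F#m7 ends at 25, E6 ends at 31, Ebdim ends at 36, Em7 ends at 41, Bbm ends at 44, B ends at 50.
Beat 48 falls within B.

B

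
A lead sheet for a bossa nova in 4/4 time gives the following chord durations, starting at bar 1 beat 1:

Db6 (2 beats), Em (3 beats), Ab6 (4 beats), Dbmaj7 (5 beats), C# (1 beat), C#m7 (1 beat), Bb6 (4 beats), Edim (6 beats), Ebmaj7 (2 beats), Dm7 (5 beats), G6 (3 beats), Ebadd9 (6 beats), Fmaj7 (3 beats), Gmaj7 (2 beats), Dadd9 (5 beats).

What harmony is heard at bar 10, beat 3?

Beat 3 of bar 10 is beat (10−1)×4 + 3 = 39 overall.
Running totals: Db6 ends at 2, Em ends at 5, Ab6 ends at 9, Dbmaj7 ends at 14, C# ends at 15, C#m7 ends at 16, Bb6 ends at 20, Edim ends at 26, Ebmaj7 ends at 28, Dm7 ends at 33, G6 ends at 36, Ebadd9 ends at 42.
Beat 39 falls within Ebadd9.

Ebadd9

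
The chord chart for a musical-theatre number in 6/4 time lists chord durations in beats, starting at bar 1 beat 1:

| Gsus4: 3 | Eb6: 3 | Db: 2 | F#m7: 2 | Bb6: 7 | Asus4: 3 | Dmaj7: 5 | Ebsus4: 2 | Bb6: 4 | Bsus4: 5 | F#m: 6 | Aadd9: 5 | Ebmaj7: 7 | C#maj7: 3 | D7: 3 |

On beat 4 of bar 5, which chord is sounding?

Bb6

Beat 4 of bar 5 is beat (5−1)×6 + 4 = 28 overall.
Running totals: Gsus4 ends at 3, Eb6 ends at 6, Db ends at 8, F#m7 ends at 10, Bb6 ends at 17, Asus4 ends at 20, Dmaj7 ends at 25, Ebsus4 ends at 27, Bb6 ends at 31.
Beat 28 falls within Bb6.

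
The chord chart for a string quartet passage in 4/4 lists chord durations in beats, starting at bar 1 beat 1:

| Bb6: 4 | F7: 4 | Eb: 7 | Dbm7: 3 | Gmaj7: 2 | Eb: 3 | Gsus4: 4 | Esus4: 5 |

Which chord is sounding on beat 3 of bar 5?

Beat 3 of bar 5 is beat (5−1)×4 + 3 = 19 overall.
Running totals: Bb6 ends at 4, F7 ends at 8, Eb ends at 15, Dbm7 ends at 18, Gmaj7 ends at 20.
Beat 19 falls within Gmaj7.

Gmaj7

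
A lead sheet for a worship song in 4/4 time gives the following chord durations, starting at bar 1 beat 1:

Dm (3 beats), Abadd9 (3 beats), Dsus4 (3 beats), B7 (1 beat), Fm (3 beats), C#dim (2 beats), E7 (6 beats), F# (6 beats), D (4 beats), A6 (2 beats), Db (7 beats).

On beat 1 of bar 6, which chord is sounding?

Beat 1 of bar 6 is beat (6−1)×4 + 1 = 21 overall.
Running totals: Dm ends at 3, Abadd9 ends at 6, Dsus4 ends at 9, B7 ends at 10, Fm ends at 13, C#dim ends at 15, E7 ends at 21.
Beat 21 falls within E7.

E7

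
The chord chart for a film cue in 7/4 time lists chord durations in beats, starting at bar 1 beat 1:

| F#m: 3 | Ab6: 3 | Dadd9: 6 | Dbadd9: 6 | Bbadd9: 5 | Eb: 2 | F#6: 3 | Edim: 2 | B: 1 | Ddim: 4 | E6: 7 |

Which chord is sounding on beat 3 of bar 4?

Beat 3 of bar 4 is beat (4−1)×7 + 3 = 24 overall.
Running totals: F#m ends at 3, Ab6 ends at 6, Dadd9 ends at 12, Dbadd9 ends at 18, Bbadd9 ends at 23, Eb ends at 25.
Beat 24 falls within Eb.

Eb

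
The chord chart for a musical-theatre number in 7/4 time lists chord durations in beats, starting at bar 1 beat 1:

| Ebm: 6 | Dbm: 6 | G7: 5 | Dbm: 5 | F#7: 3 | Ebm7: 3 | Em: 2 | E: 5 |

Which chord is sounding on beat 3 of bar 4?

Beat 3 of bar 4 is beat (4−1)×7 + 3 = 24 overall.
Running totals: Ebm ends at 6, Dbm ends at 12, G7 ends at 17, Dbm ends at 22, F#7 ends at 25.
Beat 24 falls within F#7.

F#7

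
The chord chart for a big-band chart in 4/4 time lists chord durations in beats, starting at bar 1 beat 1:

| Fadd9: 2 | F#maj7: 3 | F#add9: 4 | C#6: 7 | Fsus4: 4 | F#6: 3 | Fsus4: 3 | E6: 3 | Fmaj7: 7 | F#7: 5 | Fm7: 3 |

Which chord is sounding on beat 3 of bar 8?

Fmaj7

Beat 3 of bar 8 is beat (8−1)×4 + 3 = 31 overall.
Running totals: Fadd9 ends at 2, F#maj7 ends at 5, F#add9 ends at 9, C#6 ends at 16, Fsus4 ends at 20, F#6 ends at 23, Fsus4 ends at 26, E6 ends at 29, Fmaj7 ends at 36.
Beat 31 falls within Fmaj7.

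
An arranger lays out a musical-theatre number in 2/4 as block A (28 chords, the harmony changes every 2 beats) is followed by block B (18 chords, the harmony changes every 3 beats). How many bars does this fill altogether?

A: 28 × 2 = 56 beats = 28 bars.
B: 18 × 3 = 54 beats = 27 bars.
Total: 28 + 27 = 55 bars.

55 bars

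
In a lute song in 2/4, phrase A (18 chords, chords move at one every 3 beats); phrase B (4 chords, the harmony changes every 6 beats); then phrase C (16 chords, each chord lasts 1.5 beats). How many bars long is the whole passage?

A: 18 × 3 = 54 beats = 27 bars.
B: 4 × 6 = 24 beats = 12 bars.
C: 16 × 1.5 = 24 beats = 12 bars.
Total: 27 + 12 + 12 = 51 bars.

51 bars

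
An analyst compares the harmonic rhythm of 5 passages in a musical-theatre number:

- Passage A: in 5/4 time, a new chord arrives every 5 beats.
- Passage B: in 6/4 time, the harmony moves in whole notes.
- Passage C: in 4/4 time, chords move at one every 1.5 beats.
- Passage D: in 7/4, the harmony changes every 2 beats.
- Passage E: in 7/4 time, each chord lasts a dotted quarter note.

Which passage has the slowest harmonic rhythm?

Passage A

A: 5 beats/bar ÷ 5 beats/chord = 1 chord/bar.
B: 6 beats/bar ÷ 4 beats/chord = 1.5 chords/bar.
C: 4 beats/bar ÷ 1.5 beats/chord = 8/3 chords/bar.
D: 7 beats/bar ÷ 2 beats/chord = 3.5 chords/bar.
E: 7 beats/bar ÷ 1.5 beats/chord = 14/3 chords/bar.
Slowest is A at 1 chords/bar.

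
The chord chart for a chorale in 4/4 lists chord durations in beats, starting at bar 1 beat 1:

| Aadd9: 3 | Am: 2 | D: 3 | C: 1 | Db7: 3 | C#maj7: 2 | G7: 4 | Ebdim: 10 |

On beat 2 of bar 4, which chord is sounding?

Beat 2 of bar 4 is beat (4−1)×4 + 2 = 14 overall.
Running totals: Aadd9 ends at 3, Am ends at 5, D ends at 8, C ends at 9, Db7 ends at 12, C#maj7 ends at 14.
Beat 14 falls within C#maj7.

C#maj7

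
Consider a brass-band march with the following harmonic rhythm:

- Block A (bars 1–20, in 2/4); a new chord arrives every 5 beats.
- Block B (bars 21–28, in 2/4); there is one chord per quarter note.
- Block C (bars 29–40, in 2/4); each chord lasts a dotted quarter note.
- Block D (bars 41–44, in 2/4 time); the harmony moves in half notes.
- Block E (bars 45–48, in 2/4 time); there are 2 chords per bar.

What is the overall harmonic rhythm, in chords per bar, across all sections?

13/12 chords per bar

A: 20 × 2 = 40 beats ÷ 5 = 8 chords.
B: 8 × 2 = 16 beats ÷ 1 = 16 chords.
C: 12 × 2 = 24 beats ÷ 1.5 = 16 chords.
D: 4 × 2 = 8 beats ÷ 2 = 4 chords.
E: 4 × 2 = 8 beats ÷ 1 = 8 chords.
Overall: 52 chords over 48 bars → 52/48 = 13/12 chords per bar.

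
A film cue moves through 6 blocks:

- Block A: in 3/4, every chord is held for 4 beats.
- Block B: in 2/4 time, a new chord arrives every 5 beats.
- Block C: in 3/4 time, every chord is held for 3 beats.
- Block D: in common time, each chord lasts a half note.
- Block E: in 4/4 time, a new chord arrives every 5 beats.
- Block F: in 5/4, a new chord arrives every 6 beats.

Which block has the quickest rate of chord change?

Block D

A: 3 beats/bar ÷ 4 beats/chord = 0.75 chords/bar.
B: 2 beats/bar ÷ 5 beats/chord = 0.4 chords/bar.
C: 3 beats/bar ÷ 3 beats/chord = 1 chord/bar.
D: 4 beats/bar ÷ 2 beats/chord = 2 chords/bar.
E: 4 beats/bar ÷ 5 beats/chord = 0.8 chords/bar.
F: 5 beats/bar ÷ 6 beats/chord = 5/6 chords/bar.
Fastest is D at 2 chords/bar.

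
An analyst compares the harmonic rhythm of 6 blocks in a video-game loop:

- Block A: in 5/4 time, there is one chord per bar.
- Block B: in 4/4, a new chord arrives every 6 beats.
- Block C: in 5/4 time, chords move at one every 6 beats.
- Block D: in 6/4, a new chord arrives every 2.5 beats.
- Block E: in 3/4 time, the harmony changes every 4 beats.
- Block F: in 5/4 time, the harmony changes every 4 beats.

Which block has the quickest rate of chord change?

Block D

A: 5/5 = 1 chord/bar.
B: 4/6 = 2/3 chords/bar.
C: 5/6 = 5/6 chords/bar.
D: 6/2.5 = 2.4 chords/bar.
E: 3/4 = 0.75 chords/bar.
F: 5/4 = 1.25 chords/bar.
Fastest is D at 2.4 chords/bar.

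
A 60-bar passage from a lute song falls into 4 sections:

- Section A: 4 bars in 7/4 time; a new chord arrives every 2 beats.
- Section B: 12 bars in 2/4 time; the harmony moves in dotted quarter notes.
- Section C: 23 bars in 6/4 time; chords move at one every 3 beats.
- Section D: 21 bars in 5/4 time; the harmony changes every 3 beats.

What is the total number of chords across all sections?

A: 4 bars × 7 beats = 28 beats; 2 beats/chord → 14 chords.
B: 12 bars × 2 beats = 24 beats; 1.5 beats/chord → 16 chords.
C: 23 bars × 6 beats = 138 beats; 3 beats/chord → 46 chords.
D: 21 bars × 5 beats = 105 beats; 3 beats/chord → 35 chords.
Total: 14 + 16 + 46 + 35 = 111.

111 chords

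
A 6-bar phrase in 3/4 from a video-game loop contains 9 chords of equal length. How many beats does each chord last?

2 beats

6 bars × 3 beats/bar = 18 beats total.
18 beats ÷ 9 chords = 2 beats per chord.
(That is a half note.)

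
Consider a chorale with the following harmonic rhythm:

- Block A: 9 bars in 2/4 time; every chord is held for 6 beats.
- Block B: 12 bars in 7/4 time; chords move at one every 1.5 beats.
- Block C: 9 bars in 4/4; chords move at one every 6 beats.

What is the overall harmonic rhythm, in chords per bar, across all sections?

13/6 chords per bar

A: 9 × 2 = 18 beats ÷ 6 = 3 chords.
B: 12 × 7 = 84 beats ÷ 1.5 = 56 chords.
C: 9 × 4 = 36 beats ÷ 6 = 6 chords.
Overall: 65 chords over 30 bars → 65/30 = 13/6 chords per bar.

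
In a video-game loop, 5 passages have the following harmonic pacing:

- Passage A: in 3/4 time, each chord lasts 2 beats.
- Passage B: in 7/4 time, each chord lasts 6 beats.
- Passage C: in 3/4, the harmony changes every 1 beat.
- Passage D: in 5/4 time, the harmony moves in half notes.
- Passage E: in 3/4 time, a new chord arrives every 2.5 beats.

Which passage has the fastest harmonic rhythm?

A: each chord is 2 beats in 3/4, so 1.5 per bar.
B: each chord is 6 beats in 7/4, so 7/6 per bar.
C: each chord is 1 beat in 3/4, so 3 per bar.
D: each chord is 2 beats in 5/4, so 2.5 per bar.
E: each chord is 2.5 beats in 3/4, so 1.2 per bar.
Fastest is C at 3 chords/bar.

Passage C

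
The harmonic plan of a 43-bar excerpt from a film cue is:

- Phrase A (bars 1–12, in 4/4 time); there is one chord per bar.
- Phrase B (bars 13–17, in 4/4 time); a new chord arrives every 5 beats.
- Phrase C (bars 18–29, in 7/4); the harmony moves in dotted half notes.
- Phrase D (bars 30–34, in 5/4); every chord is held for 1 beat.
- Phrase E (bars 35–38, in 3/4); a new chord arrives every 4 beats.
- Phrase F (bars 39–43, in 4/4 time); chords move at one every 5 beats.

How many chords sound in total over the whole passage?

A has 48 beats and chords last 4 each, so 12 chords.
B has 20 beats and chords last 5 each, so 4 chords.
C has 84 beats and chords last 3 each, so 28 chords.
D has 25 beats and chords last 1 each, so 25 chords.
E has 12 beats and chords last 4 each, so 3 chords.
F has 20 beats and chords last 5 each, so 4 chords.
Total: 12 + 4 + 28 + 25 + 3 + 4 = 76.

76 chords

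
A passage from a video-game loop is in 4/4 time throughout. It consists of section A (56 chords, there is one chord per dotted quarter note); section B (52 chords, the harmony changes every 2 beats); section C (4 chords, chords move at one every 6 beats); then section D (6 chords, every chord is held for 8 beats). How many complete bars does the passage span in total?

65 bars

A: 56 × 1.5 = 84 beats = 21 bars.
B: 52 × 2 = 104 beats = 26 bars.
C: 4 × 6 = 24 beats = 6 bars.
D: 6 × 8 = 48 beats = 12 bars.
Total: 21 + 26 + 6 + 12 = 65 bars.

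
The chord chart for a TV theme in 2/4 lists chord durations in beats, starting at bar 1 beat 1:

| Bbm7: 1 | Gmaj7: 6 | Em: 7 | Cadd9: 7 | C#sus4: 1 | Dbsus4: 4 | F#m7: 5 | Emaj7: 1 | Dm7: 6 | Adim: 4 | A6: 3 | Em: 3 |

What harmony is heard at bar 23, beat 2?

Em

Beat 2 of bar 23 is beat (23−1)×2 + 2 = 46 overall.
Running totals: Bbm7 ends at 1, Gmaj7 ends at 7, Em ends at 14, Cadd9 ends at 21, C#sus4 ends at 22, Dbsus4 ends at 26, F#m7 ends at 31, Emaj7 ends at 32, Dm7 ends at 38, Adim ends at 42, A6 ends at 45, Em ends at 48.
Beat 46 falls within Em.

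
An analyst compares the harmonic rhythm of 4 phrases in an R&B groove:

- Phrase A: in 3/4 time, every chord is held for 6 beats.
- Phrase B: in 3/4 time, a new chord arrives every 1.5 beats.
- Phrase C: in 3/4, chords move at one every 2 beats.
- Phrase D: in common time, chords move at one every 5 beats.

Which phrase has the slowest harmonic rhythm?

Phrase A

A: each chord is 6 beats in 3/4, so 0.5 per bar.
B: each chord is 1.5 beats in 3/4, so 2 per bar.
C: each chord is 2 beats in 3/4, so 1.5 per bar.
D: each chord is 5 beats in 4/4, so 0.8 per bar.
Slowest is A at 0.5 chords/bar.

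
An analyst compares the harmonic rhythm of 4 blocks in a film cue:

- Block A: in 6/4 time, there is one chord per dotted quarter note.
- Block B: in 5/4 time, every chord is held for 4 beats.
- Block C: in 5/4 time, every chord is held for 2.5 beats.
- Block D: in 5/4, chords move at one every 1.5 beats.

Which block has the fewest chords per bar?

A: 6/1.5 = 4 chords/bar.
B: 5/4 = 1.25 chords/bar.
C: 5/2.5 = 2 chords/bar.
D: 5/1.5 = 10/3 chords/bar.
Slowest is B at 1.25 chords/bar.

Block B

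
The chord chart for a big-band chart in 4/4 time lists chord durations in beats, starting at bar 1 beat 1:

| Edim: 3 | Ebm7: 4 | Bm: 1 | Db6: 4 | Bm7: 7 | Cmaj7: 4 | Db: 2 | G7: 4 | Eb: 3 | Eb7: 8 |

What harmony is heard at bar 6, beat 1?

Cmaj7

Beat 1 of bar 6 is beat (6−1)×4 + 1 = 21 overall.
Running totals: Edim ends at 3, Ebm7 ends at 7, Bm ends at 8, Db6 ends at 12, Bm7 ends at 19, Cmaj7 ends at 23.
Beat 21 falls within Cmaj7.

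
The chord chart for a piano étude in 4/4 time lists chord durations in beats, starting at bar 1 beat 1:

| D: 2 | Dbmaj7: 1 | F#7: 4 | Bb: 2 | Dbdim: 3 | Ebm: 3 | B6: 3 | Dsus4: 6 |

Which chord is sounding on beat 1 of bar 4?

Ebm

Beat 1 of bar 4 is beat (4−1)×4 + 1 = 13 overall.
Running totals: D ends at 2, Dbmaj7 ends at 3, F#7 ends at 7, Bb ends at 9, Dbdim ends at 12, Ebm ends at 15.
Beat 13 falls within Ebm.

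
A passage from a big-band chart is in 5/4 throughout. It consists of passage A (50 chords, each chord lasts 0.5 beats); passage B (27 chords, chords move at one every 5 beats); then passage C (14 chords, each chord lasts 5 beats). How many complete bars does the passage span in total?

46 bars

A: 50 × 0.5 = 25 beats = 5 bars.
B: 27 × 5 = 135 beats = 27 bars.
C: 14 × 5 = 70 beats = 14 bars.
Total: 5 + 27 + 14 = 46 bars.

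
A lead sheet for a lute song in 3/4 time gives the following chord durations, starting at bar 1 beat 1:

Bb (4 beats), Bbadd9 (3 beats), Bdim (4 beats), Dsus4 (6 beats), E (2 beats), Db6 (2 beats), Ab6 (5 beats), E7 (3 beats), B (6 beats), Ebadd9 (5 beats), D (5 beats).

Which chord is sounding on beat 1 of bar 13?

Ebadd9

Beat 1 of bar 13 is beat (13−1)×3 + 1 = 37 overall.
Running totals: Bb ends at 4, Bbadd9 ends at 7, Bdim ends at 11, Dsus4 ends at 17, E ends at 19, Db6 ends at 21, Ab6 ends at 26, E7 ends at 29, B ends at 35, Ebadd9 ends at 40.
Beat 37 falls within Ebadd9.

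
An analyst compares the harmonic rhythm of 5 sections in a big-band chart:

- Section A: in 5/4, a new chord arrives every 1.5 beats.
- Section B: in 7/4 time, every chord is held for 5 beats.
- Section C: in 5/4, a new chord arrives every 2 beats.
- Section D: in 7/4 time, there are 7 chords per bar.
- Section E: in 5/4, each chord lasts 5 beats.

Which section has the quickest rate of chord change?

A: 5 beats/bar ÷ 1.5 beats/chord = 10/3 chords/bar.
B: 7 beats/bar ÷ 5 beats/chord = 1.4 chords/bar.
C: 5 beats/bar ÷ 2 beats/chord = 2.5 chords/bar.
D: 7 beats/bar ÷ 1 beat/chord = 7 chords/bar.
E: 5 beats/bar ÷ 5 beats/chord = 1 chord/bar.
Fastest is D at 7 chords/bar.

Section D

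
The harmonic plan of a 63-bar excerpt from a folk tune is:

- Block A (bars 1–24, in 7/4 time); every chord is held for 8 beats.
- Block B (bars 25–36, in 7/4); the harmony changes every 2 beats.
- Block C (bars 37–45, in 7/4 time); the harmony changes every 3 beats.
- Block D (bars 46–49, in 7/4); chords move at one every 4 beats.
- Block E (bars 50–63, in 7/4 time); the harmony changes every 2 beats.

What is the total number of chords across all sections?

140 chords

A has 168 beats and chords last 8 each, so 21 chords.
B has 84 beats and chords last 2 each, so 42 chords.
C has 63 beats and chords last 3 each, so 21 chords.
D has 28 beats and chords last 4 each, so 7 chords.
E has 98 beats and chords last 2 each, so 49 chords.
Total: 21 + 42 + 21 + 7 + 49 = 140.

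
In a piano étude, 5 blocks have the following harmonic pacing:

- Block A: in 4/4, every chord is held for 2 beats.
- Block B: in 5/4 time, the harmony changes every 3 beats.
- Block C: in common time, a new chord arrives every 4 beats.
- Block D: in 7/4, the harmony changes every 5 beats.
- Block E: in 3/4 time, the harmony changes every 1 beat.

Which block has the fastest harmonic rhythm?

Block E

A: each chord is 2 beats in 4/4, so 2 per bar.
B: each chord is 3 beats in 5/4, so 5/3 per bar.
C: each chord is 4 beats in 4/4, so 1 per bar.
D: each chord is 5 beats in 7/4, so 1.4 per bar.
E: each chord is 1 beat in 3/4, so 3 per bar.
Fastest is E at 3 chords/bar.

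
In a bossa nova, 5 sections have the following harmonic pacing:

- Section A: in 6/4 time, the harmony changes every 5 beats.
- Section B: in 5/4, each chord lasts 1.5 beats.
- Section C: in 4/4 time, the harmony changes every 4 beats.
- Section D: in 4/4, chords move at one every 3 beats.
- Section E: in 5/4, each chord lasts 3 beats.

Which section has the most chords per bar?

A: each chord is 5 beats in 6/4, so 1.2 per bar.
B: each chord is 1.5 beats in 5/4, so 10/3 per bar.
C: each chord is 4 beats in 4/4, so 1 per bar.
D: each chord is 3 beats in 4/4, so 4/3 per bar.
E: each chord is 3 beats in 5/4, so 5/3 per bar.
Fastest is B at 10/3 chords/bar.

Section B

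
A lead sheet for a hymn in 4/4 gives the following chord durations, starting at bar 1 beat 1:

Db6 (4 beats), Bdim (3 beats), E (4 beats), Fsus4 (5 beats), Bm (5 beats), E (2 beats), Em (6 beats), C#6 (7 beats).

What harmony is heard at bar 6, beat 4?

Em

Beat 4 of bar 6 is beat (6−1)×4 + 4 = 24 overall.
Running totals: Db6 ends at 4, Bdim ends at 7, E ends at 11, Fsus4 ends at 16, Bm ends at 21, E ends at 23, Em ends at 29.
Beat 24 falls within Em.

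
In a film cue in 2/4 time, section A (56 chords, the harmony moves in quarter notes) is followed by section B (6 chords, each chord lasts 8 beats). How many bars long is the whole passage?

52 bars

A: 56 × 1 = 56 beats = 28 bars.
B: 6 × 8 = 48 beats = 24 bars.
Total: 28 + 24 = 52 bars.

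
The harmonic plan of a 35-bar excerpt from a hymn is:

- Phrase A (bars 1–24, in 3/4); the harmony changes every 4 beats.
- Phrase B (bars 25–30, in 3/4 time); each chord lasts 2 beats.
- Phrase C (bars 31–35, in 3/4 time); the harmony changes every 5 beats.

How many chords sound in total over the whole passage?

30 chords

A: 24·3 = 72 beats, 72/4 = 18 chords.
B: 6·3 = 18 beats, 18/2 = 9 chords.
C: 5·3 = 15 beats, 15/5 = 3 chords.
Total: 18 + 9 + 3 = 30.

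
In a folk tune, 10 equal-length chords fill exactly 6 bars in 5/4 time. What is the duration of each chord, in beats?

6 bars × 5 beats/bar = 30 beats total.
30 beats ÷ 10 chords = 3 beats per chord.
(That is a dotted half note.)

3 beats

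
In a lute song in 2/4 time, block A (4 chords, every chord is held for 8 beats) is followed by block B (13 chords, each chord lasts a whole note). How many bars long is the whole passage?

42 bars

A: 4 × 8 = 32 beats = 16 bars.
B: 13 × 4 = 52 beats = 26 bars.
Total: 16 + 26 = 42 bars.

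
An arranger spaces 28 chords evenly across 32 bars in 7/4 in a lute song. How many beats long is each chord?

8 beats

32 bars × 7 beats/bar = 224 beats total.
224 beats ÷ 28 chords = 8 beats per chord.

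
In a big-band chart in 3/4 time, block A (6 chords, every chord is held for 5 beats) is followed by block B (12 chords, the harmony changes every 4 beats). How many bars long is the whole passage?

A: 6 × 5 = 30 beats = 10 bars.
B: 12 × 4 = 48 beats = 16 bars.
Total: 10 + 16 = 26 bars.

26 bars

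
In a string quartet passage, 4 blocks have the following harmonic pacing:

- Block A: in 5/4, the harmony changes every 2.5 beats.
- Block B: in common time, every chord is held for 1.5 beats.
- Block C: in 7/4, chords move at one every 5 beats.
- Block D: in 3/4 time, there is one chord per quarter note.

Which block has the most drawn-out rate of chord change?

Block C

A: each chord is 2.5 beats in 5/4, so 2 per bar.
B: each chord is 1.5 beats in 4/4, so 8/3 per bar.
C: each chord is 5 beats in 7/4, so 1.4 per bar.
D: each chord is 1 beat in 3/4, so 3 per bar.
Slowest is C at 1.4 chords/bar.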